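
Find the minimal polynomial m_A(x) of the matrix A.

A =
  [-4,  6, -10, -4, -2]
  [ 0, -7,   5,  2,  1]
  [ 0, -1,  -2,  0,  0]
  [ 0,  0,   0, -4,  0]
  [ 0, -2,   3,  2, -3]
x^3 + 12*x^2 + 48*x + 64

The characteristic polynomial is χ_A(x) = (x + 4)^5, so the eigenvalues are known. The minimal polynomial is
  m_A(x) = Π_λ (x − λ)^{k_λ}
where k_λ is the size of the *largest* Jordan block for λ (equivalently, the smallest k with (A − λI)^k v = 0 for every generalised eigenvector v of λ).

  λ = -4: largest Jordan block has size 3, contributing (x + 4)^3

So m_A(x) = (x + 4)^3 = x^3 + 12*x^2 + 48*x + 64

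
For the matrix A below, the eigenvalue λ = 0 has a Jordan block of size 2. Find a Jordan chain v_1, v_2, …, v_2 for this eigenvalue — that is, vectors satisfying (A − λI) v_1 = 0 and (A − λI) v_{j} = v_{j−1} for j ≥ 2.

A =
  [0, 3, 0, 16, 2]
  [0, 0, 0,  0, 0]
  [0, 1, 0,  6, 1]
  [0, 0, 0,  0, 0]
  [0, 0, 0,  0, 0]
A Jordan chain for λ = 0 of length 2:
v_1 = (3, 0, 1, 0, 0)ᵀ
v_2 = (0, 1, 0, 0, 0)ᵀ

Let N = A − (0)·I. We want v_2 with N^2 v_2 = 0 but N^1 v_2 ≠ 0; then v_{j-1} := N · v_j for j = 2, …, 2.

Pick v_2 = (0, 1, 0, 0, 0)ᵀ.
Then v_1 = N · v_2 = (3, 0, 1, 0, 0)ᵀ.

Sanity check: (A − (0)·I) v_1 = (0, 0, 0, 0, 0)ᵀ = 0. ✓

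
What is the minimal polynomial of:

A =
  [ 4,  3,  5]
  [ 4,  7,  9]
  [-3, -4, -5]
x^3 - 6*x^2 + 12*x - 8

The characteristic polynomial is χ_A(x) = (x - 2)^3, so the eigenvalues are known. The minimal polynomial is
  m_A(x) = Π_λ (x − λ)^{k_λ}
where k_λ is the size of the *largest* Jordan block for λ (equivalently, the smallest k with (A − λI)^k v = 0 for every generalised eigenvector v of λ).

  λ = 2: largest Jordan block has size 3, contributing (x − 2)^3

So m_A(x) = (x - 2)^3 = x^3 - 6*x^2 + 12*x - 8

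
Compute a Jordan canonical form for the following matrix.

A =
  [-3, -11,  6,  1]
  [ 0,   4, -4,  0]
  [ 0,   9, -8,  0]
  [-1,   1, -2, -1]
J_2(-2) ⊕ J_2(-2)

The characteristic polynomial is
  det(x·I − A) = x^4 + 8*x^3 + 24*x^2 + 32*x + 16 = (x + 2)^4

Eigenvalues and multiplicities (the geometric multiplicity of λ is n − rank(A − λI), which equals the number of Jordan blocks for λ):
  λ = -2: algebraic multiplicity = 4, geometric multiplicity = 2

Determining the block sizes for each eigenvalue:
  λ = -2: with am = 4 and gm = 2, the partition is not yet determined (e.g. several partitions of 4 into 2 parts exist). Let N = A − (-2)·I. Computing rank(N^1) = 2, rank(N^2) = 0; the number of blocks of size ≥ j is rank(N^{j−1}) − rank(N^j), giving [2, 2]. So we have 2 block(s) of size 2 → block sizes [2, 2]

Assembling the blocks gives a Jordan form
J =
  [-2,  1,  0,  0]
  [ 0, -2,  0,  0]
  [ 0,  0, -2,  1]
  [ 0,  0,  0, -2]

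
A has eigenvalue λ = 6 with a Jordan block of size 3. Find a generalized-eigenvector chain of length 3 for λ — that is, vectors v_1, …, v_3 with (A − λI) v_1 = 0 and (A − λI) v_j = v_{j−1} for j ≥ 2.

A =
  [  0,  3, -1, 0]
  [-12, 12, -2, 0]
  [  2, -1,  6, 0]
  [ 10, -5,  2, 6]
A Jordan chain for λ = 6 of length 3:
v_1 = (-2, -4, 0, 4)ᵀ
v_2 = (-6, -12, 2, 10)ᵀ
v_3 = (1, 0, 0, 0)ᵀ

Let N = A − (6)·I. We want v_3 with N^3 v_3 = 0 but N^2 v_3 ≠ 0; then v_{j-1} := N · v_j for j = 3, …, 2.

Pick v_3 = (1, 0, 0, 0)ᵀ.
Then v_2 = N · v_3 = (-6, -12, 2, 10)ᵀ.
Then v_1 = N · v_2 = (-2, -4, 0, 4)ᵀ.

Sanity check: (A − (6)·I) v_1 = (0, 0, 0, 0)ᵀ = 0. ✓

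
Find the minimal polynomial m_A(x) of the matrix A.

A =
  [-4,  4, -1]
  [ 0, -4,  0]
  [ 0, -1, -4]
x^3 + 12*x^2 + 48*x + 64

The characteristic polynomial is χ_A(x) = (x + 4)^3, so the eigenvalues are known. The minimal polynomial is
  m_A(x) = Π_λ (x − λ)^{k_λ}
where k_λ is the size of the *largest* Jordan block for λ (equivalently, the smallest k with (A − λI)^k v = 0 for every generalised eigenvector v of λ).

  λ = -4: largest Jordan block has size 3, contributing (x + 4)^3

So m_A(x) = (x + 4)^3 = x^3 + 12*x^2 + 48*x + 64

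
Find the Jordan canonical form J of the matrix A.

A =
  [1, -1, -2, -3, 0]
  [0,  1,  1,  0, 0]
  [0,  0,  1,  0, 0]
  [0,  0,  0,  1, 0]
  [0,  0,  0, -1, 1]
J_3(1) ⊕ J_2(1)

The characteristic polynomial is
  det(x·I − A) = x^5 - 5*x^4 + 10*x^3 - 10*x^2 + 5*x - 1 = (x - 1)^5

Eigenvalues and multiplicities (the geometric multiplicity of λ is n − rank(A − λI), which equals the number of Jordan blocks for λ):
  λ = 1: algebraic multiplicity = 5, geometric multiplicity = 2

Determining the block sizes for each eigenvalue:
  λ = 1: with am = 5 and gm = 2, the partition is not yet determined (e.g. several partitions of 5 into 2 parts exist). Let N = A − (1)·I. Computing rank(N^1) = 3, rank(N^2) = 1, rank(N^3) = 0; the number of blocks of size ≥ j is rank(N^{j−1}) − rank(N^j), giving [2, 2, 1]. So we have 1 block(s) of size 3, 1 block(s) of size 2 → block sizes [3, 2]

Assembling the blocks gives a Jordan form
J =
  [1, 1, 0, 0, 0]
  [0, 1, 1, 0, 0]
  [0, 0, 1, 0, 0]
  [0, 0, 0, 1, 1]
  [0, 0, 0, 0, 1]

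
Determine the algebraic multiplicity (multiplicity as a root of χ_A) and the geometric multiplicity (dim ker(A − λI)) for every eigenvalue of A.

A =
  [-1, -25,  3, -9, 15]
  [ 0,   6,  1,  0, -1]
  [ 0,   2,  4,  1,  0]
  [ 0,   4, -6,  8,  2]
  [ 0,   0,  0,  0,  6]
λ = -1: alg = 1, geom = 1; λ = 6: alg = 4, geom = 2

Step 1 — factor the characteristic polynomial to read off the algebraic multiplicities:
  χ_A(x) = (x - 6)^4*(x + 1)

Step 2 — compute geometric multiplicities via the rank-nullity identity g(λ) = n − rank(A − λI):
  rank(A − (-1)·I) = 4, so dim ker(A − (-1)·I) = n − 4 = 1
  rank(A − (6)·I) = 3, so dim ker(A − (6)·I) = n − 3 = 2

Summary:
  λ = -1: algebraic multiplicity = 1, geometric multiplicity = 1
  λ = 6: algebraic multiplicity = 4, geometric multiplicity = 2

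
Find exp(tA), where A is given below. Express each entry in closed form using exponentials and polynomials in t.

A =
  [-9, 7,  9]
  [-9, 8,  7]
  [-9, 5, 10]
e^{tA} =
  [-12*t*exp(3*t) + exp(3*t), -2*t^2*exp(3*t) + 7*t*exp(3*t), 2*t^2*exp(3*t) + 9*t*exp(3*t)]
  [-9*t*exp(3*t), -3*t^2*exp(3*t)/2 + 5*t*exp(3*t) + exp(3*t), 3*t^2*exp(3*t)/2 + 7*t*exp(3*t)]
  [-9*t*exp(3*t), -3*t^2*exp(3*t)/2 + 5*t*exp(3*t), 3*t^2*exp(3*t)/2 + 7*t*exp(3*t) + exp(3*t)]

Strategy: write A = P · J · P⁻¹ where J is a Jordan canonical form, so e^{tA} = P · e^{tJ} · P⁻¹, and e^{tJ} can be computed block-by-block.

A has Jordan form
J =
  [3, 1, 0]
  [0, 3, 1]
  [0, 0, 3]
(up to reordering of blocks).

Per-block formulas:
  For a 3×3 Jordan block J_3(3): exp(t · J_3(3)) = e^(3t)·(I + t·N + (t^2/2)·N^2), where N is the 3×3 nilpotent shift.

After assembling e^{tJ} and conjugating by P, we get:

e^{tA} =
  [-12*t*exp(3*t) + exp(3*t), -2*t^2*exp(3*t) + 7*t*exp(3*t), 2*t^2*exp(3*t) + 9*t*exp(3*t)]
  [-9*t*exp(3*t), -3*t^2*exp(3*t)/2 + 5*t*exp(3*t) + exp(3*t), 3*t^2*exp(3*t)/2 + 7*t*exp(3*t)]
  [-9*t*exp(3*t), -3*t^2*exp(3*t)/2 + 5*t*exp(3*t), 3*t^2*exp(3*t)/2 + 7*t*exp(3*t) + exp(3*t)]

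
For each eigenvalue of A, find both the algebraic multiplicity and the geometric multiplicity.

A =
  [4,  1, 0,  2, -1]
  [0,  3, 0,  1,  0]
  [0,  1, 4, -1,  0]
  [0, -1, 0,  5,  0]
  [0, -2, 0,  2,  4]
λ = 4: alg = 5, geom = 3

Step 1 — factor the characteristic polynomial to read off the algebraic multiplicities:
  χ_A(x) = (x - 4)^5

Step 2 — compute geometric multiplicities via the rank-nullity identity g(λ) = n − rank(A − λI):
  rank(A − (4)·I) = 2, so dim ker(A − (4)·I) = n − 2 = 3

Summary:
  λ = 4: algebraic multiplicity = 5, geometric multiplicity = 3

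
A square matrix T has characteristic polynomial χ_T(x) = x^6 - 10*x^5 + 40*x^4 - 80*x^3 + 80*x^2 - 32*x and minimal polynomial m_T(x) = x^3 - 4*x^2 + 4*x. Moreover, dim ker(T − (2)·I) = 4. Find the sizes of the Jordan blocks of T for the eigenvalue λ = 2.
Block sizes for λ = 2: [2, 1, 1, 1]

Step 1 — from the characteristic polynomial, algebraic multiplicity of λ = 2 is 5. From dim ker(T − (2)·I) = 4, there are exactly 4 Jordan blocks for λ = 2.
Step 2 — from the minimal polynomial, the factor (x − 2)^2 tells us the largest block for λ = 2 has size 2.
Step 3 — with total size 5, 4 blocks, and largest block 2, the block sizes (in nonincreasing order) are [2, 1, 1, 1].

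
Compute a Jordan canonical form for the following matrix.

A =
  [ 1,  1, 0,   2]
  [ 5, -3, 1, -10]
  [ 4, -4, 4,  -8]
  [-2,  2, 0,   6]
J_3(2) ⊕ J_1(2)

The characteristic polynomial is
  det(x·I − A) = x^4 - 8*x^3 + 24*x^2 - 32*x + 16 = (x - 2)^4

Eigenvalues and multiplicities (the geometric multiplicity of λ is n − rank(A − λI), which equals the number of Jordan blocks for λ):
  λ = 2: algebraic multiplicity = 4, geometric multiplicity = 2

Determining the block sizes for each eigenvalue:
  λ = 2: with am = 4 and gm = 2, the partition is not yet determined (e.g. several partitions of 4 into 2 parts exist). Let N = A − (2)·I. Computing rank(N^1) = 2, rank(N^2) = 1, rank(N^3) = 0; the number of blocks of size ≥ j is rank(N^{j−1}) − rank(N^j), giving [2, 1, 1]. So we have 1 block(s) of size 3, 1 block(s) of size 1 → block sizes [3, 1]

Assembling the blocks gives a Jordan form
J =
  [2, 1, 0, 0]
  [0, 2, 1, 0]
  [0, 0, 2, 0]
  [0, 0, 0, 2]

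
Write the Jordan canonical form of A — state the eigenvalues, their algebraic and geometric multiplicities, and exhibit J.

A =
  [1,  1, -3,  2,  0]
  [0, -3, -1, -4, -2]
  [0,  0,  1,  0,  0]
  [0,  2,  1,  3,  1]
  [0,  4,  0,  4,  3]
J_3(1) ⊕ J_2(1)

The characteristic polynomial is
  det(x·I − A) = x^5 - 5*x^4 + 10*x^3 - 10*x^2 + 5*x - 1 = (x - 1)^5

Eigenvalues and multiplicities (the geometric multiplicity of λ is n − rank(A − λI), which equals the number of Jordan blocks for λ):
  λ = 1: algebraic multiplicity = 5, geometric multiplicity = 2

Determining the block sizes for each eigenvalue:
  λ = 1: with am = 5 and gm = 2, the partition is not yet determined (e.g. several partitions of 5 into 2 parts exist). Let N = A − (1)·I. Computing rank(N^1) = 3, rank(N^2) = 1, rank(N^3) = 0; the number of blocks of size ≥ j is rank(N^{j−1}) − rank(N^j), giving [2, 2, 1]. So we have 1 block(s) of size 3, 1 block(s) of size 2 → block sizes [3, 2]

Assembling the blocks gives a Jordan form
J =
  [1, 1, 0, 0, 0]
  [0, 1, 1, 0, 0]
  [0, 0, 1, 0, 0]
  [0, 0, 0, 1, 1]
  [0, 0, 0, 0, 1]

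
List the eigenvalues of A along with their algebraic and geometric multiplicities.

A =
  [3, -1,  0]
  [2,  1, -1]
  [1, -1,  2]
λ = 2: alg = 3, geom = 1

Step 1 — factor the characteristic polynomial to read off the algebraic multiplicities:
  χ_A(x) = (x - 2)^3

Step 2 — compute geometric multiplicities via the rank-nullity identity g(λ) = n − rank(A − λI):
  rank(A − (2)·I) = 2, so dim ker(A − (2)·I) = n − 2 = 1

Summary:
  λ = 2: algebraic multiplicity = 3, geometric multiplicity = 1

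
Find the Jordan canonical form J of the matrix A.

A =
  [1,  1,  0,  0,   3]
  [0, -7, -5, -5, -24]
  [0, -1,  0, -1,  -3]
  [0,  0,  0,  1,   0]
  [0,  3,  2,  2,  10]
J_3(1) ⊕ J_1(1) ⊕ J_1(1)

The characteristic polynomial is
  det(x·I − A) = x^5 - 5*x^4 + 10*x^3 - 10*x^2 + 5*x - 1 = (x - 1)^5

Eigenvalues and multiplicities (the geometric multiplicity of λ is n − rank(A − λI), which equals the number of Jordan blocks for λ):
  λ = 1: algebraic multiplicity = 5, geometric multiplicity = 3

Determining the block sizes for each eigenvalue:
  λ = 1: with am = 5 and gm = 3, the partition is not yet determined (e.g. several partitions of 5 into 3 parts exist). Let N = A − (1)·I. Computing rank(N^1) = 2, rank(N^2) = 1, rank(N^3) = 0; the number of blocks of size ≥ j is rank(N^{j−1}) − rank(N^j), giving [3, 1, 1]. So we have 1 block(s) of size 3, 2 block(s) of size 1 → block sizes [3, 1, 1]

Assembling the blocks gives a Jordan form
J =
  [1, 1, 0, 0, 0]
  [0, 1, 1, 0, 0]
  [0, 0, 1, 0, 0]
  [0, 0, 0, 1, 0]
  [0, 0, 0, 0, 1]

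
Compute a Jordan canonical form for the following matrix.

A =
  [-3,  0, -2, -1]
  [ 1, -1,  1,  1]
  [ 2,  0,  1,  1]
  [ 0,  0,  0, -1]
J_2(-1) ⊕ J_2(-1)

The characteristic polynomial is
  det(x·I − A) = x^4 + 4*x^3 + 6*x^2 + 4*x + 1 = (x + 1)^4

Eigenvalues and multiplicities (the geometric multiplicity of λ is n − rank(A − λI), which equals the number of Jordan blocks for λ):
  λ = -1: algebraic multiplicity = 4, geometric multiplicity = 2

Determining the block sizes for each eigenvalue:
  λ = -1: with am = 4 and gm = 2, the partition is not yet determined (e.g. several partitions of 4 into 2 parts exist). Let N = A − (-1)·I. Computing rank(N^1) = 2, rank(N^2) = 0; the number of blocks of size ≥ j is rank(N^{j−1}) − rank(N^j), giving [2, 2]. So we have 2 block(s) of size 2 → block sizes [2, 2]

Assembling the blocks gives a Jordan form
J =
  [-1,  1,  0,  0]
  [ 0, -1,  0,  0]
  [ 0,  0, -1,  1]
  [ 0,  0,  0, -1]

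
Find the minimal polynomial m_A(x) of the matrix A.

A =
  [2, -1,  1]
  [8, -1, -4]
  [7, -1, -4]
x^3 + 3*x^2 - 9*x + 5

The characteristic polynomial is χ_A(x) = (x - 1)^2*(x + 5), so the eigenvalues are known. The minimal polynomial is
  m_A(x) = Π_λ (x − λ)^{k_λ}
where k_λ is the size of the *largest* Jordan block for λ (equivalently, the smallest k with (A − λI)^k v = 0 for every generalised eigenvector v of λ).

  λ = -5: largest Jordan block has size 1, contributing (x + 5)
  λ = 1: largest Jordan block has size 2, contributing (x − 1)^2

So m_A(x) = (x - 1)^2*(x + 5) = x^3 + 3*x^2 - 9*x + 5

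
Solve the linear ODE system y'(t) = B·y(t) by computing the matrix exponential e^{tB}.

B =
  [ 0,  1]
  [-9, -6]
e^{tB} =
  [3*t*exp(-3*t) + exp(-3*t), t*exp(-3*t)]
  [-9*t*exp(-3*t), -3*t*exp(-3*t) + exp(-3*t)]

Strategy: write B = P · J · P⁻¹ where J is a Jordan canonical form, so e^{tB} = P · e^{tJ} · P⁻¹, and e^{tJ} can be computed block-by-block.

B has Jordan form
J =
  [-3,  1]
  [ 0, -3]
(up to reordering of blocks).

Per-block formulas:
  For a 2×2 Jordan block J_2(-3): exp(t · J_2(-3)) = e^(-3t)·(I + t·N), where N is the 2×2 nilpotent shift.

After assembling e^{tJ} and conjugating by P, we get:

e^{tB} =
  [3*t*exp(-3*t) + exp(-3*t), t*exp(-3*t)]
  [-9*t*exp(-3*t), -3*t*exp(-3*t) + exp(-3*t)]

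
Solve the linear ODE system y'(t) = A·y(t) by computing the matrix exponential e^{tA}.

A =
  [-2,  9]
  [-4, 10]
e^{tA} =
  [-6*t*exp(4*t) + exp(4*t), 9*t*exp(4*t)]
  [-4*t*exp(4*t), 6*t*exp(4*t) + exp(4*t)]

Strategy: write A = P · J · P⁻¹ where J is a Jordan canonical form, so e^{tA} = P · e^{tJ} · P⁻¹, and e^{tJ} can be computed block-by-block.

A has Jordan form
J =
  [4, 1]
  [0, 4]
(up to reordering of blocks).

Per-block formulas:
  For a 2×2 Jordan block J_2(4): exp(t · J_2(4)) = e^(4t)·(I + t·N), where N is the 2×2 nilpotent shift.

After assembling e^{tJ} and conjugating by P, we get:

e^{tA} =
  [-6*t*exp(4*t) + exp(4*t), 9*t*exp(4*t)]
  [-4*t*exp(4*t), 6*t*exp(4*t) + exp(4*t)]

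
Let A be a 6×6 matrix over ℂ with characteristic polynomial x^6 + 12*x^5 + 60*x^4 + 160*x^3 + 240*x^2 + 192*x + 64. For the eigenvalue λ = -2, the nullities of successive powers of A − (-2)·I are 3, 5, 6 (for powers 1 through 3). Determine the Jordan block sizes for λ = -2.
Block sizes for λ = -2: [3, 2, 1]

From the dimensions of kernels of powers, the number of Jordan blocks of size at least j is d_j − d_{j−1} where d_j = dim ker(N^j) (with d_0 = 0). Computing the differences gives [3, 2, 1].
The number of blocks of size exactly k is (#blocks of size ≥ k) − (#blocks of size ≥ k + 1), so the partition is: 1 block(s) of size 1, 1 block(s) of size 2, 1 block(s) of size 3.
In nonincreasing order the block sizes are [3, 2, 1].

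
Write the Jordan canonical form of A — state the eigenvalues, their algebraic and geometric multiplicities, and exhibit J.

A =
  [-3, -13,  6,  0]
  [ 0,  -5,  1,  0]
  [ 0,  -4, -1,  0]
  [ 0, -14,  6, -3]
J_3(-3) ⊕ J_1(-3)

The characteristic polynomial is
  det(x·I − A) = x^4 + 12*x^3 + 54*x^2 + 108*x + 81 = (x + 3)^4

Eigenvalues and multiplicities (the geometric multiplicity of λ is n − rank(A − λI), which equals the number of Jordan blocks for λ):
  λ = -3: algebraic multiplicity = 4, geometric multiplicity = 2

Determining the block sizes for each eigenvalue:
  λ = -3: with am = 4 and gm = 2, the partition is not yet determined (e.g. several partitions of 4 into 2 parts exist). Let N = A − (-3)·I. Computing rank(N^1) = 2, rank(N^2) = 1, rank(N^3) = 0; the number of blocks of size ≥ j is rank(N^{j−1}) − rank(N^j), giving [2, 1, 1]. So we have 1 block(s) of size 3, 1 block(s) of size 1 → block sizes [3, 1]

Assembling the blocks gives a Jordan form
J =
  [-3,  1,  0,  0]
  [ 0, -3,  1,  0]
  [ 0,  0, -3,  0]
  [ 0,  0,  0, -3]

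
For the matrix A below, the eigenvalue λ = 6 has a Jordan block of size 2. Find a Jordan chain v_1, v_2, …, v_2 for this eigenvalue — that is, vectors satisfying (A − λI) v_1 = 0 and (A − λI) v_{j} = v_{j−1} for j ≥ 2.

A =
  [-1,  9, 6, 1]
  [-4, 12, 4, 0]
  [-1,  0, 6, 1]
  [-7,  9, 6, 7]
A Jordan chain for λ = 6 of length 2:
v_1 = (-7, -4, -1, -7)ᵀ
v_2 = (1, 0, 0, 0)ᵀ

Let N = A − (6)·I. We want v_2 with N^2 v_2 = 0 but N^1 v_2 ≠ 0; then v_{j-1} := N · v_j for j = 2, …, 2.

Pick v_2 = (1, 0, 0, 0)ᵀ.
Then v_1 = N · v_2 = (-7, -4, -1, -7)ᵀ.

Sanity check: (A − (6)·I) v_1 = (0, 0, 0, 0)ᵀ = 0. ✓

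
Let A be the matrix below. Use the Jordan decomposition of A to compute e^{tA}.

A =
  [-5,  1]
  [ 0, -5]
e^{tA} =
  [exp(-5*t), t*exp(-5*t)]
  [0, exp(-5*t)]

Strategy: write A = P · J · P⁻¹ where J is a Jordan canonical form, so e^{tA} = P · e^{tJ} · P⁻¹, and e^{tJ} can be computed block-by-block.

A has Jordan form
J =
  [-5,  1]
  [ 0, -5]
(up to reordering of blocks).

Per-block formulas:
  For a 2×2 Jordan block J_2(-5): exp(t · J_2(-5)) = e^(-5t)·(I + t·N), where N is the 2×2 nilpotent shift.

After assembling e^{tJ} and conjugating by P, we get:

e^{tA} =
  [exp(-5*t), t*exp(-5*t)]
  [0, exp(-5*t)]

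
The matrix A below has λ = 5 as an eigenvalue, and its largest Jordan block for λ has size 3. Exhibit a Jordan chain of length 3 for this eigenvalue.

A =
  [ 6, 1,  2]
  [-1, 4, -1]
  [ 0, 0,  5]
A Jordan chain for λ = 5 of length 3:
v_1 = (1, -1, 0)ᵀ
v_2 = (2, -1, 0)ᵀ
v_3 = (0, 0, 1)ᵀ

Let N = A − (5)·I. We want v_3 with N^3 v_3 = 0 but N^2 v_3 ≠ 0; then v_{j-1} := N · v_j for j = 3, …, 2.

Pick v_3 = (0, 0, 1)ᵀ.
Then v_2 = N · v_3 = (2, -1, 0)ᵀ.
Then v_1 = N · v_2 = (1, -1, 0)ᵀ.

Sanity check: (A − (5)·I) v_1 = (0, 0, 0)ᵀ = 0. ✓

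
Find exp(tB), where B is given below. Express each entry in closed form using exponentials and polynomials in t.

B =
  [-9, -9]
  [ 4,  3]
e^{tB} =
  [-6*t*exp(-3*t) + exp(-3*t), -9*t*exp(-3*t)]
  [4*t*exp(-3*t), 6*t*exp(-3*t) + exp(-3*t)]

Strategy: write B = P · J · P⁻¹ where J is a Jordan canonical form, so e^{tB} = P · e^{tJ} · P⁻¹, and e^{tJ} can be computed block-by-block.

B has Jordan form
J =
  [-3,  1]
  [ 0, -3]
(up to reordering of blocks).

Per-block formulas:
  For a 2×2 Jordan block J_2(-3): exp(t · J_2(-3)) = e^(-3t)·(I + t·N), where N is the 2×2 nilpotent shift.

After assembling e^{tJ} and conjugating by P, we get:

e^{tB} =
  [-6*t*exp(-3*t) + exp(-3*t), -9*t*exp(-3*t)]
  [4*t*exp(-3*t), 6*t*exp(-3*t) + exp(-3*t)]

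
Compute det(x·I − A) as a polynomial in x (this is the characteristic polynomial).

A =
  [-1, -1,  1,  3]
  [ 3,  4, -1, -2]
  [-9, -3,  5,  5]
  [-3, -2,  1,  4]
x^4 - 12*x^3 + 52*x^2 - 96*x + 64

Expanding det(x·I − A) (e.g. by cofactor expansion or by noting that A is similar to its Jordan form J, which has the same characteristic polynomial as A) gives
  χ_A(x) = x^4 - 12*x^3 + 52*x^2 - 96*x + 64
which factors as (x - 4)^2*(x - 2)^2. The eigenvalues (with algebraic multiplicities) are λ = 2 with multiplicity 2, λ = 4 with multiplicity 2.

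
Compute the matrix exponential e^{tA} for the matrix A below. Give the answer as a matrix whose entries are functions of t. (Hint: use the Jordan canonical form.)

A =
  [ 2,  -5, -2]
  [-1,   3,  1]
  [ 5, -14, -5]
e^{tA} =
  [-t^2/2 + 2*t + 1, 3*t^2/2 - 5*t, t^2/2 - 2*t]
  [-t, 3*t + 1, t]
  [-t^2/2 + 5*t, 3*t^2/2 - 14*t, t^2/2 - 5*t + 1]

Strategy: write A = P · J · P⁻¹ where J is a Jordan canonical form, so e^{tA} = P · e^{tJ} · P⁻¹, and e^{tJ} can be computed block-by-block.

A has Jordan form
J =
  [0, 1, 0]
  [0, 0, 1]
  [0, 0, 0]
(up to reordering of blocks).

Per-block formulas:
  For a 3×3 Jordan block J_3(0): exp(t · J_3(0)) = e^(0t)·(I + t·N + (t^2/2)·N^2), where N is the 3×3 nilpotent shift.

After assembling e^{tJ} and conjugating by P, we get:

e^{tA} =
  [-t^2/2 + 2*t + 1, 3*t^2/2 - 5*t, t^2/2 - 2*t]
  [-t, 3*t + 1, t]
  [-t^2/2 + 5*t, 3*t^2/2 - 14*t, t^2/2 - 5*t + 1]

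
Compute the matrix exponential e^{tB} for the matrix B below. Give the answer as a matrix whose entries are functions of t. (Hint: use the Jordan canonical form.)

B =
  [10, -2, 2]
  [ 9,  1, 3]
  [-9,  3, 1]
e^{tB} =
  [6*t*exp(4*t) + exp(4*t), -2*t*exp(4*t), 2*t*exp(4*t)]
  [9*t*exp(4*t), -3*t*exp(4*t) + exp(4*t), 3*t*exp(4*t)]
  [-9*t*exp(4*t), 3*t*exp(4*t), -3*t*exp(4*t) + exp(4*t)]

Strategy: write B = P · J · P⁻¹ where J is a Jordan canonical form, so e^{tB} = P · e^{tJ} · P⁻¹, and e^{tJ} can be computed block-by-block.

B has Jordan form
J =
  [4, 1, 0]
  [0, 4, 0]
  [0, 0, 4]
(up to reordering of blocks).

Per-block formulas:
  For a 2×2 Jordan block J_2(4): exp(t · J_2(4)) = e^(4t)·(I + t·N), where N is the 2×2 nilpotent shift.
  For a 1×1 block at λ = 4: exp(t · [4]) = [e^(4t)].

After assembling e^{tJ} and conjugating by P, we get:

e^{tB} =
  [6*t*exp(4*t) + exp(4*t), -2*t*exp(4*t), 2*t*exp(4*t)]
  [9*t*exp(4*t), -3*t*exp(4*t) + exp(4*t), 3*t*exp(4*t)]
  [-9*t*exp(4*t), 3*t*exp(4*t), -3*t*exp(4*t) + exp(4*t)]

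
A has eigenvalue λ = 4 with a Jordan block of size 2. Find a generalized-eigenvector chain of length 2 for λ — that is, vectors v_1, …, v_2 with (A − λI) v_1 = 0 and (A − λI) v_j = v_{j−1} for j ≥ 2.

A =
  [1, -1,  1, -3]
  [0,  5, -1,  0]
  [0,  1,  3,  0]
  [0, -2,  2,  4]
A Jordan chain for λ = 4 of length 2:
v_1 = (-2, -1, -1, 2)ᵀ
v_2 = (1, -1, 0, 0)ᵀ

Let N = A − (4)·I. We want v_2 with N^2 v_2 = 0 but N^1 v_2 ≠ 0; then v_{j-1} := N · v_j for j = 2, …, 2.

Pick v_2 = (1, -1, 0, 0)ᵀ.
Then v_1 = N · v_2 = (-2, -1, -1, 2)ᵀ.

Sanity check: (A − (4)·I) v_1 = (0, 0, 0, 0)ᵀ = 0. ✓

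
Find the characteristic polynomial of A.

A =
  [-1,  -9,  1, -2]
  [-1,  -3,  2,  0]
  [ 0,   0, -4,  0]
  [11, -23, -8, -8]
x^4 + 16*x^3 + 96*x^2 + 256*x + 256

Expanding det(x·I − A) (e.g. by cofactor expansion or by noting that A is similar to its Jordan form J, which has the same characteristic polynomial as A) gives
  χ_A(x) = x^4 + 16*x^3 + 96*x^2 + 256*x + 256
which factors as (x + 4)^4. The eigenvalues (with algebraic multiplicities) are λ = -4 with multiplicity 4.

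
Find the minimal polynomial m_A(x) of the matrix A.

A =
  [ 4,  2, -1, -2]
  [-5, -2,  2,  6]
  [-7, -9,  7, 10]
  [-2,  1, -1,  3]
x^3 - 9*x^2 + 27*x - 27

The characteristic polynomial is χ_A(x) = (x - 3)^4, so the eigenvalues are known. The minimal polynomial is
  m_A(x) = Π_λ (x − λ)^{k_λ}
where k_λ is the size of the *largest* Jordan block for λ (equivalently, the smallest k with (A − λI)^k v = 0 for every generalised eigenvector v of λ).

  λ = 3: largest Jordan block has size 3, contributing (x − 3)^3

So m_A(x) = (x - 3)^3 = x^3 - 9*x^2 + 27*x - 27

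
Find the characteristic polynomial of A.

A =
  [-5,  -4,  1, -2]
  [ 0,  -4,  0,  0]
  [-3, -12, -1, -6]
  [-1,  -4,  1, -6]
x^4 + 16*x^3 + 96*x^2 + 256*x + 256

Expanding det(x·I − A) (e.g. by cofactor expansion or by noting that A is similar to its Jordan form J, which has the same characteristic polynomial as A) gives
  χ_A(x) = x^4 + 16*x^3 + 96*x^2 + 256*x + 256
which factors as (x + 4)^4. The eigenvalues (with algebraic multiplicities) are λ = -4 with multiplicity 4.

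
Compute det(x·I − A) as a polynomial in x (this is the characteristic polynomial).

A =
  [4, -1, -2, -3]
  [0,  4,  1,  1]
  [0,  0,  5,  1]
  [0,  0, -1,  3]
x^4 - 16*x^3 + 96*x^2 - 256*x + 256

Expanding det(x·I − A) (e.g. by cofactor expansion or by noting that A is similar to its Jordan form J, which has the same characteristic polynomial as A) gives
  χ_A(x) = x^4 - 16*x^3 + 96*x^2 - 256*x + 256
which factors as (x - 4)^4. The eigenvalues (with algebraic multiplicities) are λ = 4 with multiplicity 4.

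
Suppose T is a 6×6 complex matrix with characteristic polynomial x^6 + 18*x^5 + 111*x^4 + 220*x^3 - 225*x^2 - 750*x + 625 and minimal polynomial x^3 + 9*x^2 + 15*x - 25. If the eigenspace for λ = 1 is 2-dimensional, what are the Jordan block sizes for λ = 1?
Block sizes for λ = 1: [1, 1]

Step 1 — from the characteristic polynomial, algebraic multiplicity of λ = 1 is 2. From dim ker(T − (1)·I) = 2, there are exactly 2 Jordan blocks for λ = 1.
Step 2 — from the minimal polynomial, the factor (x − 1) tells us the largest block for λ = 1 has size 1.
Step 3 — with total size 2, 2 blocks, and largest block 1, the block sizes (in nonincreasing order) are [1, 1].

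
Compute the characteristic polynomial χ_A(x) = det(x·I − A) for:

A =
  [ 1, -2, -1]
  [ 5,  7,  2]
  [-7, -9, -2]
x^3 - 6*x^2 + 12*x - 8

Expanding det(x·I − A) (e.g. by cofactor expansion or by noting that A is similar to its Jordan form J, which has the same characteristic polynomial as A) gives
  χ_A(x) = x^3 - 6*x^2 + 12*x - 8
which factors as (x - 2)^3. The eigenvalues (with algebraic multiplicities) are λ = 2 with multiplicity 3.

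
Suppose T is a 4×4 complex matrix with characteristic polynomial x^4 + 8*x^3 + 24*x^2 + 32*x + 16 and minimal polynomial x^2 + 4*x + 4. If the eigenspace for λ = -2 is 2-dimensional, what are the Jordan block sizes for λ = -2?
Block sizes for λ = -2: [2, 2]

Step 1 — from the characteristic polynomial, algebraic multiplicity of λ = -2 is 4. From dim ker(T − (-2)·I) = 2, there are exactly 2 Jordan blocks for λ = -2.
Step 2 — from the minimal polynomial, the factor (x + 2)^2 tells us the largest block for λ = -2 has size 2.
Step 3 — with total size 4, 2 blocks, and largest block 2, the block sizes (in nonincreasing order) are [2, 2].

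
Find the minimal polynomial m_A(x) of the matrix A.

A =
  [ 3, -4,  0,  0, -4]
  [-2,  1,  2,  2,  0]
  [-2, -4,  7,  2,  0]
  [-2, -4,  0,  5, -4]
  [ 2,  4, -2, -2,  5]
x^2 - 8*x + 15

The characteristic polynomial is χ_A(x) = (x - 5)^3*(x - 3)^2, so the eigenvalues are known. The minimal polynomial is
  m_A(x) = Π_λ (x − λ)^{k_λ}
where k_λ is the size of the *largest* Jordan block for λ (equivalently, the smallest k with (A − λI)^k v = 0 for every generalised eigenvector v of λ).

  λ = 3: largest Jordan block has size 1, contributing (x − 3)
  λ = 5: largest Jordan block has size 1, contributing (x − 5)

So m_A(x) = (x - 5)*(x - 3) = x^2 - 8*x + 15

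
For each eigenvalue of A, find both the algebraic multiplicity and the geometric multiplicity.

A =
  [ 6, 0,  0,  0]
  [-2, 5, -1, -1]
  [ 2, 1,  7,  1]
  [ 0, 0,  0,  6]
λ = 6: alg = 4, geom = 3

Step 1 — factor the characteristic polynomial to read off the algebraic multiplicities:
  χ_A(x) = (x - 6)^4

Step 2 — compute geometric multiplicities via the rank-nullity identity g(λ) = n − rank(A − λI):
  rank(A − (6)·I) = 1, so dim ker(A − (6)·I) = n − 1 = 3

Summary:
  λ = 6: algebraic multiplicity = 4, geometric multiplicity = 3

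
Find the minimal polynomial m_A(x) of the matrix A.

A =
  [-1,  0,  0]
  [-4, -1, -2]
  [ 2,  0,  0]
x^2 + x

The characteristic polynomial is χ_A(x) = x*(x + 1)^2, so the eigenvalues are known. The minimal polynomial is
  m_A(x) = Π_λ (x − λ)^{k_λ}
where k_λ is the size of the *largest* Jordan block for λ (equivalently, the smallest k with (A − λI)^k v = 0 for every generalised eigenvector v of λ).

  λ = -1: largest Jordan block has size 1, contributing (x + 1)
  λ = 0: largest Jordan block has size 1, contributing (x − 0)

So m_A(x) = x*(x + 1) = x^2 + x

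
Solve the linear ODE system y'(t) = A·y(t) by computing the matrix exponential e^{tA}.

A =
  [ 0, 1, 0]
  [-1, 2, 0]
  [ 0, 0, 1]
e^{tA} =
  [-t*exp(t) + exp(t), t*exp(t), 0]
  [-t*exp(t), t*exp(t) + exp(t), 0]
  [0, 0, exp(t)]

Strategy: write A = P · J · P⁻¹ where J is a Jordan canonical form, so e^{tA} = P · e^{tJ} · P⁻¹, and e^{tJ} can be computed block-by-block.

A has Jordan form
J =
  [1, 1, 0]
  [0, 1, 0]
  [0, 0, 1]
(up to reordering of blocks).

Per-block formulas:
  For a 1×1 block at λ = 1: exp(t · [1]) = [e^(1t)].
  For a 2×2 Jordan block J_2(1): exp(t · J_2(1)) = e^(1t)·(I + t·N), where N is the 2×2 nilpotent shift.

After assembling e^{tJ} and conjugating by P, we get:

e^{tA} =
  [-t*exp(t) + exp(t), t*exp(t), 0]
  [-t*exp(t), t*exp(t) + exp(t), 0]
  [0, 0, exp(t)]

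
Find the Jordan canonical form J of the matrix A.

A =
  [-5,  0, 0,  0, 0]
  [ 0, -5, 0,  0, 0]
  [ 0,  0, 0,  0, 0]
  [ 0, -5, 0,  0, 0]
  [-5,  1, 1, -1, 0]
J_1(-5) ⊕ J_1(-5) ⊕ J_2(0) ⊕ J_1(0)

The characteristic polynomial is
  det(x·I − A) = x^5 + 10*x^4 + 25*x^3 = x^3*(x + 5)^2

Eigenvalues and multiplicities (the geometric multiplicity of λ is n − rank(A − λI), which equals the number of Jordan blocks for λ):
  λ = -5: algebraic multiplicity = 2, geometric multiplicity = 2
  λ = 0: algebraic multiplicity = 3, geometric multiplicity = 2

Determining the block sizes for each eigenvalue:
  λ = -5: gm = am = 2, so every block has size 1 → block sizes [1, 1]
  λ = 0: 2 blocks summing to 3 forces exactly one block of size 2 and the rest size 1 → block sizes [2, 1]

Assembling the blocks gives a Jordan form
J =
  [-5,  0, 0, 0, 0]
  [ 0, -5, 0, 0, 0]
  [ 0,  0, 0, 1, 0]
  [ 0,  0, 0, 0, 0]
  [ 0,  0, 0, 0, 0]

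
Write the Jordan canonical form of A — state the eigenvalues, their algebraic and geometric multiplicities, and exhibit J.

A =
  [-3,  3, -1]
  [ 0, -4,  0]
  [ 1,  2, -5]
J_3(-4)

The characteristic polynomial is
  det(x·I − A) = x^3 + 12*x^2 + 48*x + 64 = (x + 4)^3

Eigenvalues and multiplicities (the geometric multiplicity of λ is n − rank(A − λI), which equals the number of Jordan blocks for λ):
  λ = -4: algebraic multiplicity = 3, geometric multiplicity = 1

Determining the block sizes for each eigenvalue:
  λ = -4: one block (gm = 1), so the single block has size am = 3 → block sizes [3]

Assembling the blocks gives a Jordan form
J =
  [-4,  1,  0]
  [ 0, -4,  1]
  [ 0,  0, -4]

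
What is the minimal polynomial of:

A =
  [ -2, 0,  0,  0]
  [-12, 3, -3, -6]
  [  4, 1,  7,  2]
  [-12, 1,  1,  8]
x^3 - 10*x^2 + 12*x + 72

The characteristic polynomial is χ_A(x) = (x - 6)^3*(x + 2), so the eigenvalues are known. The minimal polynomial is
  m_A(x) = Π_λ (x − λ)^{k_λ}
where k_λ is the size of the *largest* Jordan block for λ (equivalently, the smallest k with (A − λI)^k v = 0 for every generalised eigenvector v of λ).

  λ = -2: largest Jordan block has size 1, contributing (x + 2)
  λ = 6: largest Jordan block has size 2, contributing (x − 6)^2

So m_A(x) = (x - 6)^2*(x + 2) = x^3 - 10*x^2 + 12*x + 72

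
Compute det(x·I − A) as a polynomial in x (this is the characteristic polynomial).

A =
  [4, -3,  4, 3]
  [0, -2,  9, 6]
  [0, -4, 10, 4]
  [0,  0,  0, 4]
x^4 - 16*x^3 + 96*x^2 - 256*x + 256

Expanding det(x·I − A) (e.g. by cofactor expansion or by noting that A is similar to its Jordan form J, which has the same characteristic polynomial as A) gives
  χ_A(x) = x^4 - 16*x^3 + 96*x^2 - 256*x + 256
which factors as (x - 4)^4. The eigenvalues (with algebraic multiplicities) are λ = 4 with multiplicity 4.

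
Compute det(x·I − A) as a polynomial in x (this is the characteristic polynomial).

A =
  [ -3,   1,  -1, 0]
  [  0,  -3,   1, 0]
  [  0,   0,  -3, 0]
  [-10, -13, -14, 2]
x^4 + 7*x^3 + 9*x^2 - 27*x - 54

Expanding det(x·I − A) (e.g. by cofactor expansion or by noting that A is similar to its Jordan form J, which has the same characteristic polynomial as A) gives
  χ_A(x) = x^4 + 7*x^3 + 9*x^2 - 27*x - 54
which factors as (x - 2)*(x + 3)^3. The eigenvalues (with algebraic multiplicities) are λ = -3 with multiplicity 3, λ = 2 with multiplicity 1.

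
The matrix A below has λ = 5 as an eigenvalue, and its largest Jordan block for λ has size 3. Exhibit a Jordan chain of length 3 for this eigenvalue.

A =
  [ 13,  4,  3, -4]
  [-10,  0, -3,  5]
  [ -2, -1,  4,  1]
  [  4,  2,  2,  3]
A Jordan chain for λ = 5 of length 3:
v_1 = (2, -4, 0, 0)ᵀ
v_2 = (8, -10, -2, 4)ᵀ
v_3 = (1, 0, 0, 0)ᵀ

Let N = A − (5)·I. We want v_3 with N^3 v_3 = 0 but N^2 v_3 ≠ 0; then v_{j-1} := N · v_j for j = 3, …, 2.

Pick v_3 = (1, 0, 0, 0)ᵀ.
Then v_2 = N · v_3 = (8, -10, -2, 4)ᵀ.
Then v_1 = N · v_2 = (2, -4, 0, 0)ᵀ.

Sanity check: (A − (5)·I) v_1 = (0, 0, 0, 0)ᵀ = 0. ✓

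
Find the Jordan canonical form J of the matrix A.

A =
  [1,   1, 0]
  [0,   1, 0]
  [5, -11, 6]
J_2(1) ⊕ J_1(6)

The characteristic polynomial is
  det(x·I − A) = x^3 - 8*x^2 + 13*x - 6 = (x - 6)*(x - 1)^2

Eigenvalues and multiplicities (the geometric multiplicity of λ is n − rank(A − λI), which equals the number of Jordan blocks for λ):
  λ = 1: algebraic multiplicity = 2, geometric multiplicity = 1
  λ = 6: algebraic multiplicity = 1, geometric multiplicity = 1

Determining the block sizes for each eigenvalue:
  λ = 1: one block (gm = 1), so the single block has size am = 2 → block sizes [2]
  λ = 6: one block (gm = 1), so the single block has size am = 1 → block sizes [1]

Assembling the blocks gives a Jordan form
J =
  [1, 1, 0]
  [0, 1, 0]
  [0, 0, 6]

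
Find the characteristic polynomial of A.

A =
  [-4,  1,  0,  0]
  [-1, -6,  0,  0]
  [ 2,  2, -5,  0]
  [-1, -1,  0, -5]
x^4 + 20*x^3 + 150*x^2 + 500*x + 625

Expanding det(x·I − A) (e.g. by cofactor expansion or by noting that A is similar to its Jordan form J, which has the same characteristic polynomial as A) gives
  χ_A(x) = x^4 + 20*x^3 + 150*x^2 + 500*x + 625
which factors as (x + 5)^4. The eigenvalues (with algebraic multiplicities) are λ = -5 with multiplicity 4.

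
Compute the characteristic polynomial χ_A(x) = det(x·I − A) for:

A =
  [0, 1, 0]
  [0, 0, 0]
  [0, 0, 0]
x^3

Expanding det(x·I − A) (e.g. by cofactor expansion or by noting that A is similar to its Jordan form J, which has the same characteristic polynomial as A) gives
  χ_A(x) = x^3
which factors as x^3. The eigenvalues (with algebraic multiplicities) are λ = 0 with multiplicity 3.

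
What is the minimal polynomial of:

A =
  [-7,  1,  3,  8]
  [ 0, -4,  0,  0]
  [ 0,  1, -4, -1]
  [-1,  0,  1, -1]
x^3 + 12*x^2 + 48*x + 64

The characteristic polynomial is χ_A(x) = (x + 4)^4, so the eigenvalues are known. The minimal polynomial is
  m_A(x) = Π_λ (x − λ)^{k_λ}
where k_λ is the size of the *largest* Jordan block for λ (equivalently, the smallest k with (A − λI)^k v = 0 for every generalised eigenvector v of λ).

  λ = -4: largest Jordan block has size 3, contributing (x + 4)^3

So m_A(x) = (x + 4)^3 = x^3 + 12*x^2 + 48*x + 64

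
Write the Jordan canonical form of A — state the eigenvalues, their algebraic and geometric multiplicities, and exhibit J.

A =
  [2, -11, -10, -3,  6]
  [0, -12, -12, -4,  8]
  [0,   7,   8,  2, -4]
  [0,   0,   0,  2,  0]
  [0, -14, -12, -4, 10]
J_2(2) ⊕ J_2(2) ⊕ J_1(2)

The characteristic polynomial is
  det(x·I − A) = x^5 - 10*x^4 + 40*x^3 - 80*x^2 + 80*x - 32 = (x - 2)^5

Eigenvalues and multiplicities (the geometric multiplicity of λ is n − rank(A − λI), which equals the number of Jordan blocks for λ):
  λ = 2: algebraic multiplicity = 5, geometric multiplicity = 3

Determining the block sizes for each eigenvalue:
  λ = 2: with am = 5 and gm = 3, the partition is not yet determined (e.g. several partitions of 5 into 3 parts exist). Let N = A − (2)·I. Computing rank(N^1) = 2, rank(N^2) = 0; the number of blocks of size ≥ j is rank(N^{j−1}) − rank(N^j), giving [3, 2]. So we have 2 block(s) of size 2, 1 block(s) of size 1 → block sizes [2, 2, 1]

Assembling the blocks gives a Jordan form
J =
  [2, 1, 0, 0, 0]
  [0, 2, 0, 0, 0]
  [0, 0, 2, 1, 0]
  [0, 0, 0, 2, 0]
  [0, 0, 0, 0, 2]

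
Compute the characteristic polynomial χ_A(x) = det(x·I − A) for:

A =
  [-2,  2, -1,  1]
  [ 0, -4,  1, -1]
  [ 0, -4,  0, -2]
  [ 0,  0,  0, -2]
x^4 + 8*x^3 + 24*x^2 + 32*x + 16

Expanding det(x·I − A) (e.g. by cofactor expansion or by noting that A is similar to its Jordan form J, which has the same characteristic polynomial as A) gives
  χ_A(x) = x^4 + 8*x^3 + 24*x^2 + 32*x + 16
which factors as (x + 2)^4. The eigenvalues (with algebraic multiplicities) are λ = -2 with multiplicity 4.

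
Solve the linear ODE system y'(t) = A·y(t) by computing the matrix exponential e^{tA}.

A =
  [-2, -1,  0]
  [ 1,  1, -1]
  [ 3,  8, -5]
e^{tA} =
  [-t^2*exp(-2*t)/2 + exp(-2*t), -3*t^2*exp(-2*t)/2 - t*exp(-2*t), t^2*exp(-2*t)/2]
  [t*exp(-2*t), 3*t*exp(-2*t) + exp(-2*t), -t*exp(-2*t)]
  [-t^2*exp(-2*t)/2 + 3*t*exp(-2*t), -3*t^2*exp(-2*t)/2 + 8*t*exp(-2*t), t^2*exp(-2*t)/2 - 3*t*exp(-2*t) + exp(-2*t)]

Strategy: write A = P · J · P⁻¹ where J is a Jordan canonical form, so e^{tA} = P · e^{tJ} · P⁻¹, and e^{tJ} can be computed block-by-block.

A has Jordan form
J =
  [-2,  1,  0]
  [ 0, -2,  1]
  [ 0,  0, -2]
(up to reordering of blocks).

Per-block formulas:
  For a 3×3 Jordan block J_3(-2): exp(t · J_3(-2)) = e^(-2t)·(I + t·N + (t^2/2)·N^2), where N is the 3×3 nilpotent shift.

After assembling e^{tJ} and conjugating by P, we get:

e^{tA} =
  [-t^2*exp(-2*t)/2 + exp(-2*t), -3*t^2*exp(-2*t)/2 - t*exp(-2*t), t^2*exp(-2*t)/2]
  [t*exp(-2*t), 3*t*exp(-2*t) + exp(-2*t), -t*exp(-2*t)]
  [-t^2*exp(-2*t)/2 + 3*t*exp(-2*t), -3*t^2*exp(-2*t)/2 + 8*t*exp(-2*t), t^2*exp(-2*t)/2 - 3*t*exp(-2*t) + exp(-2*t)]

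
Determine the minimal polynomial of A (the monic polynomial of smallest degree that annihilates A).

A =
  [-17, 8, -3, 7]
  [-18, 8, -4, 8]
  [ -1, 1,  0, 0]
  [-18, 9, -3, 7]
x^4 + 2*x^3

The characteristic polynomial is χ_A(x) = x^3*(x + 2), so the eigenvalues are known. The minimal polynomial is
  m_A(x) = Π_λ (x − λ)^{k_λ}
where k_λ is the size of the *largest* Jordan block for λ (equivalently, the smallest k with (A − λI)^k v = 0 for every generalised eigenvector v of λ).

  λ = -2: largest Jordan block has size 1, contributing (x + 2)
  λ = 0: largest Jordan block has size 3, contributing (x − 0)^3

So m_A(x) = x^3*(x + 2) = x^4 + 2*x^3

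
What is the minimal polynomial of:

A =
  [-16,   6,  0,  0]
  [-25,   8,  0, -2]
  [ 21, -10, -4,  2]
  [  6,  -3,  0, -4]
x^3 + 12*x^2 + 48*x + 64

The characteristic polynomial is χ_A(x) = (x + 4)^4, so the eigenvalues are known. The minimal polynomial is
  m_A(x) = Π_λ (x − λ)^{k_λ}
where k_λ is the size of the *largest* Jordan block for λ (equivalently, the smallest k with (A − λI)^k v = 0 for every generalised eigenvector v of λ).

  λ = -4: largest Jordan block has size 3, contributing (x + 4)^3

So m_A(x) = (x + 4)^3 = x^3 + 12*x^2 + 48*x + 64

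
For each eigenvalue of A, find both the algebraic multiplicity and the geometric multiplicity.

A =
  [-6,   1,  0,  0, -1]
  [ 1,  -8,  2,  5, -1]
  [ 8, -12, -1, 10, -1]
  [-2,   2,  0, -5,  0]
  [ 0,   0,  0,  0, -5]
λ = -5: alg = 5, geom = 2

Step 1 — factor the characteristic polynomial to read off the algebraic multiplicities:
  χ_A(x) = (x + 5)^5

Step 2 — compute geometric multiplicities via the rank-nullity identity g(λ) = n − rank(A − λI):
  rank(A − (-5)·I) = 3, so dim ker(A − (-5)·I) = n − 3 = 2

Summary:
  λ = -5: algebraic multiplicity = 5, geometric multiplicity = 2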